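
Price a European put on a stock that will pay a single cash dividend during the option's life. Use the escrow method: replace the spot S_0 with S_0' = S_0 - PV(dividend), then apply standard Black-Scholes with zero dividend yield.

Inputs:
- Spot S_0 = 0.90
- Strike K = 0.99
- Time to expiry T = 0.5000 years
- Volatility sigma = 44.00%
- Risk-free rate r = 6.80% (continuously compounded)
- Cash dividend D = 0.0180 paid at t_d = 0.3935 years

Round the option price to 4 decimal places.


Answer: Price = 0.1547

Derivation:
PV(D) = D * exp(-r * t_d) = 0.0180 * 0.97359682 = 0.01752474
S_0' = S_0 - PV(D) = 0.9000 - 0.01752474 = 0.88247526
d1 = (ln(S_0'/K) + (r + sigma^2/2)*T) / (sigma*sqrt(T)) = -0.10469742
d2 = d1 - sigma*sqrt(T) = -0.41582440
exp(-rT) = 0.96657150
N(-d1) = 0.54169204; N(-d2) = 0.66123075
P = K * exp(-rT) * N(-d2) - S_0' * N(-d1) = 0.9900 * 0.96657150 * 0.66123075 - 0.88247526 * 0.54169204 = 0.1547


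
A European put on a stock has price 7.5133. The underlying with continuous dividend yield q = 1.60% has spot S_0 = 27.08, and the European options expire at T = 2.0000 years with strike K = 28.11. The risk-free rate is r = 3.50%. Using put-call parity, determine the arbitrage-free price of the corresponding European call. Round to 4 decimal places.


Answer: Call price = 7.5309

Derivation:
Put-call parity: C - P = S_0 * exp(-qT) - K * exp(-rT).
S_0 * exp(-qT) = 27.0800 * 0.96850658 = 26.22715824
K * exp(-rT) = 28.1100 * 0.93239382 = 26.20959028
C = P + S*exp(-qT) - K*exp(-rT)
C = 7.5133 + 26.22715824 - 26.20959028 = 7.5309


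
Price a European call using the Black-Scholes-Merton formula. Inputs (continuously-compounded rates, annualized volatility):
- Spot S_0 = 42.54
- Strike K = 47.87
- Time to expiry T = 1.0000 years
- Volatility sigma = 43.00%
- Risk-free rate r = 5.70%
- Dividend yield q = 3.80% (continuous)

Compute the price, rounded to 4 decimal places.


Answer: Price = 5.3932

Derivation:
d1 = (ln(S/K) + (r - q + 0.5*sigma^2) * T) / (sigma * sqrt(T)) = -0.01533533
d2 = d1 - sigma * sqrt(T) = -0.44533533
exp(-rT) = 0.94459407; exp(-qT) = 0.96271294
C = S_0 * exp(-qT) * N(d1) - K * exp(-rT) * N(d2)
N(d1) = 0.49388233; N(d2) = 0.32803872
C = 42.5400 * 0.96271294 * 0.49388233 - 47.8700 * 0.94459407 * 0.32803872 = 5.3932


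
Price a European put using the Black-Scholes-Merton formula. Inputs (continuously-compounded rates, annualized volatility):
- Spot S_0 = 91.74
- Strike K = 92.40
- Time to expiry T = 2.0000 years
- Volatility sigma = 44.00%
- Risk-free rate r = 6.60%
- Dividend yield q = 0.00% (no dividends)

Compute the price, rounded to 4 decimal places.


Answer: Price = 16.1226

Derivation:
d1 = (ln(S/K) + (r - q + 0.5*sigma^2) * T) / (sigma * sqrt(T)) = 0.51173882
d2 = d1 - sigma * sqrt(T) = -0.11051515
exp(-rT) = 0.87634100; exp(-qT) = 1.00000000
P = K * exp(-rT) * N(-d2) - S_0 * exp(-qT) * N(-d1)
N(-d1) = 0.30441691; N(-d2) = 0.54399958
P = 92.4000 * 0.87634100 * 0.54399958 - 91.7400 * 1.00000000 * 0.30441691 = 16.1226


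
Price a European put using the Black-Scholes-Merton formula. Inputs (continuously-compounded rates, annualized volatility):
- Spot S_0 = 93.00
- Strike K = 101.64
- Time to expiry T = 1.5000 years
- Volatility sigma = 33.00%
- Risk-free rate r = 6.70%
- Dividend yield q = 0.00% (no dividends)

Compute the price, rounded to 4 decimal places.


Answer: Price = 14.2744

Derivation:
d1 = (ln(S/K) + (r - q + 0.5*sigma^2) * T) / (sigma * sqrt(T)) = 0.23093823
d2 = d1 - sigma * sqrt(T) = -0.17322758
exp(-rT) = 0.90438511; exp(-qT) = 1.00000000
P = K * exp(-rT) * N(-d2) - S_0 * exp(-qT) * N(-d1)
N(-d1) = 0.40868140; N(-d2) = 0.56876373
P = 101.6400 * 0.90438511 * 0.56876373 - 93.0000 * 1.00000000 * 0.40868140 = 14.2744


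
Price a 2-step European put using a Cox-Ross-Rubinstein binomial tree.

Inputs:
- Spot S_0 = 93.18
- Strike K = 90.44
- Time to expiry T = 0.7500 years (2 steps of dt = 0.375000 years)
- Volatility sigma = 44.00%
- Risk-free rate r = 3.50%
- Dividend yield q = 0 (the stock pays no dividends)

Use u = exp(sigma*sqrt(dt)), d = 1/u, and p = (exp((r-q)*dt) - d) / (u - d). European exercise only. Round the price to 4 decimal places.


Answer: Price = V(0,0) = 10.3521

Derivation:
dt = T/N = 0.375000
u = exp(sigma*sqrt(dt)) = 1.309236; d = 1/u = 0.763804
p = (exp((r-q)*dt) - d) / (u - d) = 0.457266
Discount per step: exp(-r*dt) = 0.986961
Stock lattice S(k, i) with i counting down-moves:
  k=0: S(0,0) = 93.1800
  k=1: S(1,0) = 121.9946; S(1,1) = 71.1713
  k=2: S(2,0) = 159.7198; S(2,1) = 93.1800; S(2,2) = 54.3609
Terminal payoffs V(N, i) = max(K - S_T, 0):
  V(2,0) = 0.000000; V(2,1) = 0.000000; V(2,2) = 36.079088
Backward induction: V(k, i) = exp(-r*dt) * [p * V(k+1, i) + (1-p) * V(k+1, i+1)].
  V(1,0) = exp(-r*dt) * [p*0.000000 + (1-p)*0.000000] = 0.000000
  V(1,1) = exp(-r*dt) * [p*0.000000 + (1-p)*36.079088] = 19.326031
  V(0,0) = exp(-r*dt) * [p*0.000000 + (1-p)*19.326031] = 10.352132


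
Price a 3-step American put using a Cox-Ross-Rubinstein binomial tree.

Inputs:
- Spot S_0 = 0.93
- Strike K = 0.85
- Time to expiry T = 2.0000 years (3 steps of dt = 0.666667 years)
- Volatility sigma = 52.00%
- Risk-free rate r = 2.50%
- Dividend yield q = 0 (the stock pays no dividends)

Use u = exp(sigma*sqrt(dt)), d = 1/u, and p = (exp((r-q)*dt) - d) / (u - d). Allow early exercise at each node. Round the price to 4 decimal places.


dt = T/N = 0.666667
u = exp(sigma*sqrt(dt)) = 1.528945; d = 1/u = 0.654046
p = (exp((r-q)*dt) - d) / (u - d) = 0.414631
Discount per step: exp(-r*dt) = 0.983471
Stock lattice S(k, i) with i counting down-moves:
  k=0: S(0,0) = 0.9300
  k=1: S(1,0) = 1.4219; S(1,1) = 0.6083
  k=2: S(2,0) = 2.1740; S(2,1) = 0.9300; S(2,2) = 0.3978
  k=3: S(3,0) = 3.3240; S(3,1) = 1.4219; S(3,2) = 0.6083; S(3,3) = 0.2602
Terminal payoffs V(N, i) = max(K - S_T, 0):
  V(3,0) = 0.000000; V(3,1) = 0.000000; V(3,2) = 0.241738; V(3,3) = 0.589800
Backward induction: V(k, i) = exp(-r*dt) * [p * V(k+1, i) + (1-p) * V(k+1, i+1)]; then take max(V_cont, immediate exercise) for American.
  V(2,0) = exp(-r*dt) * [p*0.000000 + (1-p)*0.000000] = 0.000000; exercise = 0.000000; V(2,0) = max -> 0.000000
  V(2,1) = exp(-r*dt) * [p*0.000000 + (1-p)*0.241738] = 0.139167; exercise = 0.000000; V(2,1) = max -> 0.139167
  V(2,2) = exp(-r*dt) * [p*0.241738 + (1-p)*0.589800] = 0.438119; exercise = 0.452169; V(2,2) = max -> 0.452169
  V(1,0) = exp(-r*dt) * [p*0.000000 + (1-p)*0.139167] = 0.080117; exercise = 0.000000; V(1,0) = max -> 0.080117
  V(1,1) = exp(-r*dt) * [p*0.139167 + (1-p)*0.452169] = 0.317060; exercise = 0.241738; V(1,1) = max -> 0.317060
  V(0,0) = exp(-r*dt) * [p*0.080117 + (1-p)*0.317060] = 0.215199; exercise = 0.000000; V(0,0) = max -> 0.215199

Answer: Price = V(0,0) = 0.2152


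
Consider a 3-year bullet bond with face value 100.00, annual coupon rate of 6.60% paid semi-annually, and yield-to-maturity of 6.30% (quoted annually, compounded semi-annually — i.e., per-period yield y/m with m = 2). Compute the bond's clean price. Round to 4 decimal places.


Coupon per period c = face * coupon_rate / m = 3.300000
Periods per year m = 2; per-period yield y/m = 0.031500
Number of cashflows N = 6
Cashflows (t years, CF_t, discount factor 1/(1+y/m)^(m*t), PV):
  t = 0.5000: CF_t = 3.300000, DF = 0.969462, PV = 3.199224
  t = 1.0000: CF_t = 3.300000, DF = 0.939856, PV = 3.101526
  t = 1.5000: CF_t = 3.300000, DF = 0.911155, PV = 3.006812
  t = 2.0000: CF_t = 3.300000, DF = 0.883330, PV = 2.914990
  t = 2.5000: CF_t = 3.300000, DF = 0.856355, PV = 2.825972
  t = 3.0000: CF_t = 103.300000, DF = 0.830204, PV = 85.760031
Price P = sum_t PV_t = 100.808554

Answer: Price = 100.8086


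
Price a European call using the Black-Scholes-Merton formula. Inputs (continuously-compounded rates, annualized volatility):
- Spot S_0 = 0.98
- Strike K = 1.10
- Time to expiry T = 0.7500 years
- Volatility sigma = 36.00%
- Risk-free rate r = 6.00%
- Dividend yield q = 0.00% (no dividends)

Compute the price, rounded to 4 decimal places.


d1 = (ln(S/K) + (r - q + 0.5*sigma^2) * T) / (sigma * sqrt(T)) = -0.07028562
d2 = d1 - sigma * sqrt(T) = -0.38205476
exp(-rT) = 0.95599748; exp(-qT) = 1.00000000
C = S_0 * exp(-qT) * N(d1) - K * exp(-rT) * N(d2)
N(d1) = 0.47198316; N(d2) = 0.35121037
C = 0.9800 * 1.00000000 * 0.47198316 - 1.1000 * 0.95599748 * 0.35121037 = 0.0932

Answer: Price = 0.0932


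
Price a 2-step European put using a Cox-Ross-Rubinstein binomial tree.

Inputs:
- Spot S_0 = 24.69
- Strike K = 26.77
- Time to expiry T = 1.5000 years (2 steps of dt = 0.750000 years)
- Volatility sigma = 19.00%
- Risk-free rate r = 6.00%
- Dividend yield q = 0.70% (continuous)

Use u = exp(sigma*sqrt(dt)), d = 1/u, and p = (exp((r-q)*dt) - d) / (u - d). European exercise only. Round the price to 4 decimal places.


Answer: Price = V(0,0) = 2.3655

Derivation:
dt = T/N = 0.750000
u = exp(sigma*sqrt(dt)) = 1.178856; d = 1/u = 0.848280
p = (exp((r-q)*dt) - d) / (u - d) = 0.581623
Discount per step: exp(-r*dt) = 0.955997
Stock lattice S(k, i) with i counting down-moves:
  k=0: S(0,0) = 24.6900
  k=1: S(1,0) = 29.1060; S(1,1) = 20.9440
  k=2: S(2,0) = 34.3118; S(2,1) = 24.6900; S(2,2) = 17.7664
Terminal payoffs V(N, i) = max(K - S_T, 0):
  V(2,0) = 0.000000; V(2,1) = 2.080000; V(2,2) = 9.003607
Backward induction: V(k, i) = exp(-r*dt) * [p * V(k+1, i) + (1-p) * V(k+1, i+1)].
  V(1,0) = exp(-r*dt) * [p*0.000000 + (1-p)*2.080000] = 0.831933
  V(1,1) = exp(-r*dt) * [p*2.080000 + (1-p)*9.003607] = 4.757694
  V(0,0) = exp(-r*dt) * [p*0.831933 + (1-p)*4.757694] = 2.365504


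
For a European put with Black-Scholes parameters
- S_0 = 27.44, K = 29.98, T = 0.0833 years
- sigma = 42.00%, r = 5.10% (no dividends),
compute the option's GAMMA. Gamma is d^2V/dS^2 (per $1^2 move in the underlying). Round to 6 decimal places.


d1 = -0.6346623549; d2 = -0.7558816603
phi(d1) = 0.3261699594; exp(-qT) = 1.0000000000; exp(-rT) = 0.9957607113
Gamma = exp(-qT) * phi(d1) / (S * sigma * sqrt(T)) = 1.0000000000 * 0.3261699594 / (27.4400 * 0.4200 * 0.2886173938) = 0.098059

Answer: Gamma = 0.098059


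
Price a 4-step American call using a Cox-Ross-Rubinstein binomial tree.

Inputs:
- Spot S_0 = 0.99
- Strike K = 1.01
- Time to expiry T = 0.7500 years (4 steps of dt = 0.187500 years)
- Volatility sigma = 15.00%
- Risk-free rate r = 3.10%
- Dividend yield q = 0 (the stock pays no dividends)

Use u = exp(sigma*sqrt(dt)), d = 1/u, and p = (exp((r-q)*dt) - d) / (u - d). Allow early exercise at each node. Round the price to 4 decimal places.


dt = T/N = 0.187500
u = exp(sigma*sqrt(dt)) = 1.067108; d = 1/u = 0.937113
p = (exp((r-q)*dt) - d) / (u - d) = 0.528611
Discount per step: exp(-r*dt) = 0.994204
Stock lattice S(k, i) with i counting down-moves:
  k=0: S(0,0) = 0.9900
  k=1: S(1,0) = 1.0564; S(1,1) = 0.9277
  k=2: S(2,0) = 1.1273; S(2,1) = 0.9900; S(2,2) = 0.8694
  k=3: S(3,0) = 1.2030; S(3,1) = 1.0564; S(3,2) = 0.9277; S(3,3) = 0.8147
  k=4: S(4,0) = 1.2837; S(4,1) = 1.1273; S(4,2) = 0.9900; S(4,3) = 0.8694; S(4,4) = 0.7635
Terminal payoffs V(N, i) = max(S_T - K, 0):
  V(4,0) = 0.273714; V(4,1) = 0.117332; V(4,2) = 0.000000; V(4,3) = 0.000000; V(4,4) = 0.000000
Backward induction: V(k, i) = exp(-r*dt) * [p * V(k+1, i) + (1-p) * V(k+1, i+1)]; then take max(V_cont, immediate exercise) for American.
  V(3,0) = exp(-r*dt) * [p*0.273714 + (1-p)*0.117332] = 0.198838; exercise = 0.192984; V(3,0) = max -> 0.198838
  V(3,1) = exp(-r*dt) * [p*0.117332 + (1-p)*0.000000] = 0.061663; exercise = 0.046437; V(3,1) = max -> 0.061663
  V(3,2) = exp(-r*dt) * [p*0.000000 + (1-p)*0.000000] = 0.000000; exercise = 0.000000; V(3,2) = max -> 0.000000
  V(3,3) = exp(-r*dt) * [p*0.000000 + (1-p)*0.000000] = 0.000000; exercise = 0.000000; V(3,3) = max -> 0.000000
  V(2,0) = exp(-r*dt) * [p*0.198838 + (1-p)*0.061663] = 0.133398; exercise = 0.117332; V(2,0) = max -> 0.133398
  V(2,1) = exp(-r*dt) * [p*0.061663 + (1-p)*0.000000] = 0.032407; exercise = 0.000000; V(2,1) = max -> 0.032407
  V(2,2) = exp(-r*dt) * [p*0.000000 + (1-p)*0.000000] = 0.000000; exercise = 0.000000; V(2,2) = max -> 0.000000
  V(1,0) = exp(-r*dt) * [p*0.133398 + (1-p)*0.032407] = 0.085295; exercise = 0.046437; V(1,0) = max -> 0.085295
  V(1,1) = exp(-r*dt) * [p*0.032407 + (1-p)*0.000000] = 0.017031; exercise = 0.000000; V(1,1) = max -> 0.017031
  V(0,0) = exp(-r*dt) * [p*0.085295 + (1-p)*0.017031] = 0.052808; exercise = 0.000000; V(0,0) = max -> 0.052808

Answer: Price = V(0,0) = 0.0528


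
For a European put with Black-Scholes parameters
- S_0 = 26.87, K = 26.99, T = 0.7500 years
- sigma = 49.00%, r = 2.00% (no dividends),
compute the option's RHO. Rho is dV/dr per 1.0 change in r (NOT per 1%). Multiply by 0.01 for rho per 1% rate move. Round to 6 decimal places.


Answer: Rho = -11.452163

Derivation:
d1 = 0.2370234839; d2 = -0.1873289639
phi(d1) = 0.3878918951; exp(-qT) = 1.0000000000; exp(-rT) = 0.9851119396
N(-d2) = 0.5742986425
Rho = -K*T*exp(-rT)*N(-d2) = -26.9900 * 0.7500 * 0.9851119396 * 0.5742986425 = -11.452163


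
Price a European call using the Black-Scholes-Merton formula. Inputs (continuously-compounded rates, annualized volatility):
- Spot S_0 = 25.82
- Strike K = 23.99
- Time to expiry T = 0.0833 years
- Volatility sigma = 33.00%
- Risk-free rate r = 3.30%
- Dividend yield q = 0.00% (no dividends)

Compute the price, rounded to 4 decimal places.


Answer: Price = 2.1799

Derivation:
d1 = (ln(S/K) + (r - q + 0.5*sigma^2) * T) / (sigma * sqrt(T)) = 0.84831710
d2 = d1 - sigma * sqrt(T) = 0.75307336
exp(-rT) = 0.99725487; exp(-qT) = 1.00000000
C = S_0 * exp(-qT) * N(d1) - K * exp(-rT) * N(d2)
N(d1) = 0.80186930; N(d2) = 0.77429709
C = 25.8200 * 1.00000000 * 0.80186930 - 23.9900 * 0.99725487 * 0.77429709 = 2.1799


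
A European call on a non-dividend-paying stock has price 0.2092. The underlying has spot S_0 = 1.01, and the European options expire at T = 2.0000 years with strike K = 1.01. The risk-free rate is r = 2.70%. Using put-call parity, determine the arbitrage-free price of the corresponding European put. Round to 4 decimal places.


Answer: Put price = 0.1561

Derivation:
Put-call parity: C - P = S_0 * exp(-qT) - K * exp(-rT).
S_0 * exp(-qT) = 1.0100 * 1.00000000 = 1.01000000
K * exp(-rT) = 1.0100 * 0.94743211 = 0.95690643
P = C - S*exp(-qT) + K*exp(-rT)
P = 0.2092 - 1.01000000 + 0.95690643 = 0.1561


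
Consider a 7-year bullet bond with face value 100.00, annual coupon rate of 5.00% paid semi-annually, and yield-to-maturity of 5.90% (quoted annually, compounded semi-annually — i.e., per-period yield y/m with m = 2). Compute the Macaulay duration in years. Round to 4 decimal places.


Coupon per period c = face * coupon_rate / m = 2.500000
Periods per year m = 2; per-period yield y/m = 0.029500
Number of cashflows N = 14
Cashflows (t years, CF_t, discount factor 1/(1+y/m)^(m*t), PV):
  t = 0.5000: CF_t = 2.500000, DF = 0.971345, PV = 2.428363
  t = 1.0000: CF_t = 2.500000, DF = 0.943512, PV = 2.358779
  t = 1.5000: CF_t = 2.500000, DF = 0.916476, PV = 2.291189
  t = 2.0000: CF_t = 2.500000, DF = 0.890214, PV = 2.225536
  t = 2.5000: CF_t = 2.500000, DF = 0.864706, PV = 2.161764
  t = 3.0000: CF_t = 2.500000, DF = 0.839928, PV = 2.099819
  t = 3.5000: CF_t = 2.500000, DF = 0.815860, PV = 2.039650
  t = 4.0000: CF_t = 2.500000, DF = 0.792482, PV = 1.981204
  t = 4.5000: CF_t = 2.500000, DF = 0.769773, PV = 1.924433
  t = 5.0000: CF_t = 2.500000, DF = 0.747716, PV = 1.869289
  t = 5.5000: CF_t = 2.500000, DF = 0.726290, PV = 1.815725
  t = 6.0000: CF_t = 2.500000, DF = 0.705479, PV = 1.763696
  t = 6.5000: CF_t = 2.500000, DF = 0.685263, PV = 1.713158
  t = 7.0000: CF_t = 102.500000, DF = 0.665627, PV = 68.226792
Price P = sum_t PV_t = 94.899399
Macaulay numerator sum_t t * PV_t:
  t * PV_t at t = 0.5000: 1.214182
  t * PV_t at t = 1.0000: 2.358779
  t * PV_t at t = 1.5000: 3.436784
  t * PV_t at t = 2.0000: 4.451072
  t * PV_t at t = 2.5000: 5.404410
  t * PV_t at t = 3.0000: 6.299458
  t * PV_t at t = 3.5000: 7.138773
  t * PV_t at t = 4.0000: 7.924816
  t * PV_t at t = 4.5000: 8.659950
  t * PV_t at t = 5.0000: 9.346446
  t * PV_t at t = 5.5000: 9.986489
  t * PV_t at t = 6.0000: 10.582178
  t * PV_t at t = 6.5000: 11.135528
  t * PV_t at t = 7.0000: 477.587545
Macaulay duration D = (sum_t t * PV_t) / P = 565.526408 / 94.899399 = 5.959220

Answer: Macaulay duration = 5.9592 years


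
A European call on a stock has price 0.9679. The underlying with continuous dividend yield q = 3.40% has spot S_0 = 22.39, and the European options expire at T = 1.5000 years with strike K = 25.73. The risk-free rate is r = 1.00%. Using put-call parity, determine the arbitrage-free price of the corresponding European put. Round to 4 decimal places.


Answer: Put price = 5.0381

Derivation:
Put-call parity: C - P = S_0 * exp(-qT) - K * exp(-rT).
S_0 * exp(-qT) = 22.3900 * 0.95027867 = 21.27673943
K * exp(-rT) = 25.7300 * 0.98511194 = 25.34693021
P = C - S*exp(-qT) + K*exp(-rT)
P = 0.9679 - 21.27673943 + 25.34693021 = 5.0381


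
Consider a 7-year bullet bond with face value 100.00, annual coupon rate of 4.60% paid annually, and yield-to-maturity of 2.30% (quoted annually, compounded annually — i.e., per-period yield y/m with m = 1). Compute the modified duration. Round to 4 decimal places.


Answer: Modified duration = 6.0675

Derivation:
Coupon per period c = face * coupon_rate / m = 4.600000
Periods per year m = 1; per-period yield y/m = 0.023000
Number of cashflows N = 7
Cashflows (t years, CF_t, discount factor 1/(1+y/m)^(m*t), PV):
  t = 1.0000: CF_t = 4.600000, DF = 0.977517, PV = 4.496579
  t = 2.0000: CF_t = 4.600000, DF = 0.955540, PV = 4.395483
  t = 3.0000: CF_t = 4.600000, DF = 0.934056, PV = 4.296659
  t = 4.0000: CF_t = 4.600000, DF = 0.913056, PV = 4.200058
  t = 5.0000: CF_t = 4.600000, DF = 0.892528, PV = 4.105629
  t = 6.0000: CF_t = 4.600000, DF = 0.872461, PV = 4.013322
  t = 7.0000: CF_t = 104.600000, DF = 0.852846, PV = 89.207681
Price P = sum_t PV_t = 114.715410
First compute Macaulay numerator sum_t t * PV_t:
  t * PV_t at t = 1.0000: 4.496579
  t * PV_t at t = 2.0000: 8.790965
  t * PV_t at t = 3.0000: 12.889978
  t * PV_t at t = 4.0000: 16.800232
  t * PV_t at t = 5.0000: 20.528143
  t * PV_t at t = 6.0000: 24.079933
  t * PV_t at t = 7.0000: 624.453765
Macaulay duration D = 712.039596 / 114.715410 = 6.207009
Modified duration = D / (1 + y/m) = 6.207009 / (1 + 0.023000) = 6.067458


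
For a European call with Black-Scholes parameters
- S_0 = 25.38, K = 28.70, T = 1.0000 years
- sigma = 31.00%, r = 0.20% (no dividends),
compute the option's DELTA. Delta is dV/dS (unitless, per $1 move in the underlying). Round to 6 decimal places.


Answer: Delta = 0.407060

Derivation:
d1 = -0.2351150338; d2 = -0.5451150338
phi(d1) = 0.3880666900; exp(-qT) = 1.0000000000; exp(-rT) = 0.9980019987
N(d1) = 0.4070597252
Delta = exp(-qT) * N(d1) = 1.0000000000 * 0.4070597252 = 0.407060


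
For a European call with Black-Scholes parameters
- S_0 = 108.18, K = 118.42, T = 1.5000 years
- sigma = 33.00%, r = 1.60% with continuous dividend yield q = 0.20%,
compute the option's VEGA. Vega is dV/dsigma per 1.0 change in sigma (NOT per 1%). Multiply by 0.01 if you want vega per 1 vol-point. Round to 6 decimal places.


Answer: Vega = 52.674550

Derivation:
d1 = 0.0302694565; d2 = -0.3738963510
phi(d1) = 0.3987595588; exp(-qT) = 0.9970044955; exp(-rT) = 0.9762857098
Vega = S * exp(-qT) * phi(d1) * sqrt(T) = 108.1800 * 0.9970044955 * 0.3987595588 * 1.2247448714 = 52.674550


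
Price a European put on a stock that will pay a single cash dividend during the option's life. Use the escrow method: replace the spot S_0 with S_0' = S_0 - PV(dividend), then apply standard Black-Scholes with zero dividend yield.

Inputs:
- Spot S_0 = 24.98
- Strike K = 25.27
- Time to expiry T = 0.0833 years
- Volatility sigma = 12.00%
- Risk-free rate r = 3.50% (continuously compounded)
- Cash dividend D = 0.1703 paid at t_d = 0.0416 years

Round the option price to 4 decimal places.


PV(D) = D * exp(-r * t_d) = 0.1703 * 0.99854506 = 0.17005222
S_0' = S_0 - PV(D) = 24.9800 - 0.17005222 = 24.80994778
d1 = (ln(S_0'/K) + (r + sigma^2/2)*T) / (sigma*sqrt(T)) = -0.42899842
d2 = d1 - sigma*sqrt(T) = -0.46363251
exp(-rT) = 0.99708875
N(-d1) = 0.66603781; N(-d2) = 0.67854447
P = K * exp(-rT) * N(-d2) - S_0' * N(-d1) = 25.2700 * 0.99708875 * 0.67854447 - 24.80994778 * 0.66603781 = 0.5725

Answer: Price = 0.5725


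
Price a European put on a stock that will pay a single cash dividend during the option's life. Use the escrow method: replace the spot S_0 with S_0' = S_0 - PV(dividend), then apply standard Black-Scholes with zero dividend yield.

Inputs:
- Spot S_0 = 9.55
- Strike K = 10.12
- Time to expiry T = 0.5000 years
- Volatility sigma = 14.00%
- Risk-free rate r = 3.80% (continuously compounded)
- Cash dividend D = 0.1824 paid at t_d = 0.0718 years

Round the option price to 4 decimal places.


PV(D) = D * exp(-r * t_d) = 0.1824 * 0.99727532 = 0.18190302
S_0' = S_0 - PV(D) = 9.5500 - 0.18190302 = 9.36809698
d1 = (ln(S_0'/K) + (r + sigma^2/2)*T) / (sigma*sqrt(T)) = -0.53844853
d2 = d1 - sigma*sqrt(T) = -0.63744348
exp(-rT) = 0.98117936
N(-d1) = 0.70486629; N(-d2) = 0.73808199
P = K * exp(-rT) * N(-d2) - S_0' * N(-d1) = 10.1200 * 0.98117936 * 0.73808199 - 9.36809698 * 0.70486629 = 0.7256

Answer: Price = 0.7256


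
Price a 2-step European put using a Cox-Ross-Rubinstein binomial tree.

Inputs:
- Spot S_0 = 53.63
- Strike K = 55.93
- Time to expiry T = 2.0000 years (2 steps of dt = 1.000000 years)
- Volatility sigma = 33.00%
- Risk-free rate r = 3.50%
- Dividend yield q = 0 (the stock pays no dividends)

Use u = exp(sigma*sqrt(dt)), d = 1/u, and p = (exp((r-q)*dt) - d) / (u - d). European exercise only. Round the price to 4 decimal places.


Answer: Price = V(0,0) = 8.4229

Derivation:
dt = T/N = 1.000000
u = exp(sigma*sqrt(dt)) = 1.390968; d = 1/u = 0.718924
p = (exp((r-q)*dt) - d) / (u - d) = 0.471243
Discount per step: exp(-r*dt) = 0.965605
Stock lattice S(k, i) with i counting down-moves:
  k=0: S(0,0) = 53.6300
  k=1: S(1,0) = 74.5976; S(1,1) = 38.5559
  k=2: S(2,0) = 103.7629; S(2,1) = 53.6300; S(2,2) = 27.7187
Terminal payoffs V(N, i) = max(K - S_T, 0):
  V(2,0) = 0.000000; V(2,1) = 2.300000; V(2,2) = 28.211263
Backward induction: V(k, i) = exp(-r*dt) * [p * V(k+1, i) + (1-p) * V(k+1, i+1)].
  V(1,0) = exp(-r*dt) * [p*0.000000 + (1-p)*2.300000] = 1.174313
  V(1,1) = exp(-r*dt) * [p*2.300000 + (1-p)*28.211263] = 15.450431
  V(0,0) = exp(-r*dt) * [p*1.174313 + (1-p)*15.450431] = 8.422895


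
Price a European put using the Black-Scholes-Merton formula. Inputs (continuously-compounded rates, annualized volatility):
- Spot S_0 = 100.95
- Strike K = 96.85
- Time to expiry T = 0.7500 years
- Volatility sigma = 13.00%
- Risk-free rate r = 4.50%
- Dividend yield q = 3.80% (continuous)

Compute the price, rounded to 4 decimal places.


Answer: Price = 2.4298

Derivation:
d1 = (ln(S/K) + (r - q + 0.5*sigma^2) * T) / (sigma * sqrt(T)) = 0.47120180
d2 = d1 - sigma * sqrt(T) = 0.35861850
exp(-rT) = 0.96681318; exp(-qT) = 0.97190229
P = K * exp(-rT) * N(-d2) - S_0 * exp(-qT) * N(-d1)
N(-d1) = 0.31874832; N(-d2) = 0.35994025
P = 96.8500 * 0.96681318 * 0.35994025 - 100.9500 * 0.97190229 * 0.31874832 = 2.4298


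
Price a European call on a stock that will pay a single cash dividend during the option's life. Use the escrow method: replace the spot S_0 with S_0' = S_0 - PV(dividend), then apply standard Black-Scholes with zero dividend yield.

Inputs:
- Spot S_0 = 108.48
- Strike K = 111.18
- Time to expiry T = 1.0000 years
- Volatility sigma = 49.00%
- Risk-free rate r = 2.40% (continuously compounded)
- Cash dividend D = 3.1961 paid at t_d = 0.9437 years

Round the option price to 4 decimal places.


PV(D) = D * exp(-r * t_d) = 3.1961 * 0.97760576 = 3.12452577
S_0' = S_0 - PV(D) = 108.4800 - 3.12452577 = 105.35547423
d1 = (ln(S_0'/K) + (r + sigma^2/2)*T) / (sigma*sqrt(T)) = 0.18416243
d2 = d1 - sigma*sqrt(T) = -0.30583757
exp(-rT) = 0.97628571
N(d1) = 0.57305698; N(d2) = 0.37986416
C = S_0' * N(d1) - K * exp(-rT) * N(d2) = 105.35547423 * 0.57305698 - 111.1800 * 0.97628571 * 0.37986416 = 19.1429

Answer: Price = 19.1429


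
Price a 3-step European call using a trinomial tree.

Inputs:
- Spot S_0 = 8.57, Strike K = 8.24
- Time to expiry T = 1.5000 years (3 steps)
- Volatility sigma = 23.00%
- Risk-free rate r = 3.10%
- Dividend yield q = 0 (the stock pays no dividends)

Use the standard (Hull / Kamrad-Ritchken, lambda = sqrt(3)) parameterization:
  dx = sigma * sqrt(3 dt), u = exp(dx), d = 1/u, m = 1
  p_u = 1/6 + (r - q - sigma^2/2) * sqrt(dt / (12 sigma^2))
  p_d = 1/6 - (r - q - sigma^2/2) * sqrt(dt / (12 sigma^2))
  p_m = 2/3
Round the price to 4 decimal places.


Answer: Price = V(0,0) = 1.2829

Derivation:
dt = T/N = 0.500000; dx = sigma*sqrt(3*dt) = 0.281691
u = exp(dx) = 1.325370; d = 1/u = 0.754507
p_u = 0.170705, p_m = 0.666667, p_d = 0.162629
Discount per step: exp(-r*dt) = 0.984620
Stock lattice S(k, j) with j the centered position index:
  k=0: S(0,+0) = 8.5700
  k=1: S(1,-1) = 6.4661; S(1,+0) = 8.5700; S(1,+1) = 11.3584
  k=2: S(2,-2) = 4.8787; S(2,-1) = 6.4661; S(2,+0) = 8.5700; S(2,+1) = 11.3584; S(2,+2) = 15.0541
  k=3: S(3,-3) = 3.6810; S(3,-2) = 4.8787; S(3,-1) = 6.4661; S(3,+0) = 8.5700; S(3,+1) = 11.3584; S(3,+2) = 15.0541; S(3,+3) = 19.9522
Terminal payoffs V(N, j) = max(S_T - K, 0):
  V(3,-3) = 0.000000; V(3,-2) = 0.000000; V(3,-1) = 0.000000; V(3,+0) = 0.330000; V(3,+1) = 3.118417; V(3,+2) = 6.814100; V(3,+3) = 11.712246
Backward induction: V(k, j) = exp(-r*dt) * [p_u * V(k+1, j+1) + p_m * V(k+1, j) + p_d * V(k+1, j-1)]
  V(2,-2) = exp(-r*dt) * [p_u*0.000000 + p_m*0.000000 + p_d*0.000000] = 0.000000
  V(2,-1) = exp(-r*dt) * [p_u*0.330000 + p_m*0.000000 + p_d*0.000000] = 0.055466
  V(2,+0) = exp(-r*dt) * [p_u*3.118417 + p_m*0.330000 + p_d*0.000000] = 0.740757
  V(2,+1) = exp(-r*dt) * [p_u*6.814100 + p_m*3.118417 + p_d*0.330000] = 3.245120
  V(2,+2) = exp(-r*dt) * [p_u*11.712246 + p_m*6.814100 + p_d*3.118417] = 6.940793
  V(1,-1) = exp(-r*dt) * [p_u*0.740757 + p_m*0.055466 + p_d*0.000000] = 0.160915
  V(1,+0) = exp(-r*dt) * [p_u*3.245120 + p_m*0.740757 + p_d*0.055466] = 1.040562
  V(1,+1) = exp(-r*dt) * [p_u*6.940793 + p_m*3.245120 + p_d*0.740757] = 3.415358
  V(0,+0) = exp(-r*dt) * [p_u*3.415358 + p_m*1.040562 + p_d*0.160915] = 1.282856


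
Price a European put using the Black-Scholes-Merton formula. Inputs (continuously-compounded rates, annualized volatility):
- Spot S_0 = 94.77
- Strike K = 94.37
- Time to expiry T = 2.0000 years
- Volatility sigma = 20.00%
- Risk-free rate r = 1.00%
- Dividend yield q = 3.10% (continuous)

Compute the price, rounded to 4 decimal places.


d1 = (ln(S/K) + (r - q + 0.5*sigma^2) * T) / (sigma * sqrt(T)) = 0.00788310
d2 = d1 - sigma * sqrt(T) = -0.27495961
exp(-rT) = 0.98019867; exp(-qT) = 0.93988289
P = K * exp(-rT) * N(-d2) - S_0 * exp(-qT) * N(-d1)
N(-d1) = 0.49685513; N(-d2) = 0.60832637
P = 94.3700 * 0.98019867 * 0.60832637 - 94.7700 * 0.93988289 * 0.49685513 = 12.0148

Answer: Price = 12.0148


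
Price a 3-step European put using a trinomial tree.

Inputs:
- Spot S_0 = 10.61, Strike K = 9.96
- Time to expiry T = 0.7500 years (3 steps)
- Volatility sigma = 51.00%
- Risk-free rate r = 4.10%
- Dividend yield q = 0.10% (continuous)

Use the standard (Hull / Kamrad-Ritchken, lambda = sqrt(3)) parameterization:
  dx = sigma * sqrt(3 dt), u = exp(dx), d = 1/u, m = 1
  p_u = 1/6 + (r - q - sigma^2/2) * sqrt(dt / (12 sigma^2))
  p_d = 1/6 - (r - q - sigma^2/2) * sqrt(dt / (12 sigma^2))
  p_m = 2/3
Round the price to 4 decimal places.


dt = T/N = 0.250000; dx = sigma*sqrt(3*dt) = 0.441673
u = exp(dx) = 1.555307; d = 1/u = 0.642960
p_u = 0.141181, p_m = 0.666667, p_d = 0.192152
Discount per step: exp(-r*dt) = 0.989802
Stock lattice S(k, j) with j the centered position index:
  k=0: S(0,+0) = 10.6100
  k=1: S(1,-1) = 6.8218; S(1,+0) = 10.6100; S(1,+1) = 16.5018
  k=2: S(2,-2) = 4.3861; S(2,-1) = 6.8218; S(2,+0) = 10.6100; S(2,+1) = 16.5018; S(2,+2) = 25.6654
  k=3: S(3,-3) = 2.8201; S(3,-2) = 4.3861; S(3,-1) = 6.8218; S(3,+0) = 10.6100; S(3,+1) = 16.5018; S(3,+2) = 25.6654; S(3,+3) = 39.9175
Terminal payoffs V(N, j) = max(K - S_T, 0):
  V(3,-3) = 7.139884; V(3,-2) = 5.573854; V(3,-1) = 3.138196; V(3,+0) = 0.000000; V(3,+1) = 0.000000; V(3,+2) = 0.000000; V(3,+3) = 0.000000
Backward induction: V(k, j) = exp(-r*dt) * [p_u * V(k+1, j+1) + p_m * V(k+1, j) + p_d * V(k+1, j-1)]
  V(2,-2) = exp(-r*dt) * [p_u*3.138196 + p_m*5.573854 + p_d*7.139884] = 5.474498
  V(2,-1) = exp(-r*dt) * [p_u*0.000000 + p_m*3.138196 + p_d*5.573854] = 3.130902
  V(2,+0) = exp(-r*dt) * [p_u*0.000000 + p_m*0.000000 + p_d*3.138196] = 0.596862
  V(2,+1) = exp(-r*dt) * [p_u*0.000000 + p_m*0.000000 + p_d*0.000000] = 0.000000
  V(2,+2) = exp(-r*dt) * [p_u*0.000000 + p_m*0.000000 + p_d*0.000000] = 0.000000
  V(1,-1) = exp(-r*dt) * [p_u*0.596862 + p_m*3.130902 + p_d*5.474498] = 3.190598
  V(1,+0) = exp(-r*dt) * [p_u*0.000000 + p_m*0.596862 + p_d*3.130902] = 0.989325
  V(1,+1) = exp(-r*dt) * [p_u*0.000000 + p_m*0.000000 + p_d*0.596862] = 0.113519
  V(0,+0) = exp(-r*dt) * [p_u*0.113519 + p_m*0.989325 + p_d*3.190598] = 1.275516

Answer: Price = V(0,0) = 1.2755


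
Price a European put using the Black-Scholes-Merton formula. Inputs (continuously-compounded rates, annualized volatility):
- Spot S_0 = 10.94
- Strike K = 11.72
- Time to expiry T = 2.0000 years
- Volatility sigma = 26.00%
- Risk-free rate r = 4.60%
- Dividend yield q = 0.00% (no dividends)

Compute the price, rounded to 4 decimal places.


d1 = (ln(S/K) + (r - q + 0.5*sigma^2) * T) / (sigma * sqrt(T)) = 0.24675039
d2 = d1 - sigma * sqrt(T) = -0.12094514
exp(-rT) = 0.91210515; exp(-qT) = 1.00000000
P = K * exp(-rT) * N(-d2) - S_0 * exp(-qT) * N(-d1)
N(-d1) = 0.40255070; N(-d2) = 0.54813276
P = 11.7200 * 0.91210515 * 0.54813276 - 10.9400 * 1.00000000 * 0.40255070 = 1.4556

Answer: Price = 1.4556


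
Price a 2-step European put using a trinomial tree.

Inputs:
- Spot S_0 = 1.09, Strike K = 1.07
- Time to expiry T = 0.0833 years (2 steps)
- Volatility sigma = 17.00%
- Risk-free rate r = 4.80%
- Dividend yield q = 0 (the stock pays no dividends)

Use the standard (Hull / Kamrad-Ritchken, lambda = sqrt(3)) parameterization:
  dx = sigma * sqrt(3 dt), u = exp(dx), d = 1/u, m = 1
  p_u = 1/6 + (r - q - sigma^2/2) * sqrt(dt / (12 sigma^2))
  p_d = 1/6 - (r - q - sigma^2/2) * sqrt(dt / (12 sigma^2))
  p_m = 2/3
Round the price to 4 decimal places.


Answer: Price = V(0,0) = 0.0114

Derivation:
dt = T/N = 0.041650; dx = sigma*sqrt(3*dt) = 0.060092
u = exp(dx) = 1.061934; d = 1/u = 0.941678
p_u = 0.178293, p_m = 0.666667, p_d = 0.155040
Discount per step: exp(-r*dt) = 0.998003
Stock lattice S(k, j) with j the centered position index:
  k=0: S(0,+0) = 1.0900
  k=1: S(1,-1) = 1.0264; S(1,+0) = 1.0900; S(1,+1) = 1.1575
  k=2: S(2,-2) = 0.9666; S(2,-1) = 1.0264; S(2,+0) = 1.0900; S(2,+1) = 1.1575; S(2,+2) = 1.2292
Terminal payoffs V(N, j) = max(K - S_T, 0):
  V(2,-2) = 0.103435; V(2,-1) = 0.043571; V(2,+0) = 0.000000; V(2,+1) = 0.000000; V(2,+2) = 0.000000
Backward induction: V(k, j) = exp(-r*dt) * [p_u * V(k+1, j+1) + p_m * V(k+1, j) + p_d * V(k+1, j-1)]
  V(1,-1) = exp(-r*dt) * [p_u*0.000000 + p_m*0.043571 + p_d*0.103435] = 0.044994
  V(1,+0) = exp(-r*dt) * [p_u*0.000000 + p_m*0.000000 + p_d*0.043571] = 0.006742
  V(1,+1) = exp(-r*dt) * [p_u*0.000000 + p_m*0.000000 + p_d*0.000000] = 0.000000
  V(0,+0) = exp(-r*dt) * [p_u*0.000000 + p_m*0.006742 + p_d*0.044994] = 0.011447


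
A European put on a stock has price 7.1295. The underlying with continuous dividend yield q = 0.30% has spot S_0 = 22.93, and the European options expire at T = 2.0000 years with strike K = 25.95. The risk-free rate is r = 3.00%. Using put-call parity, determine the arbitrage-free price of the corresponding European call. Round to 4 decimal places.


Put-call parity: C - P = S_0 * exp(-qT) - K * exp(-rT).
S_0 * exp(-qT) = 22.9300 * 0.99401796 = 22.79283192
K * exp(-rT) = 25.9500 * 0.94176453 = 24.43878965
C = P + S*exp(-qT) - K*exp(-rT)
C = 7.1295 + 22.79283192 - 24.43878965 = 5.4835

Answer: Call price = 5.4835


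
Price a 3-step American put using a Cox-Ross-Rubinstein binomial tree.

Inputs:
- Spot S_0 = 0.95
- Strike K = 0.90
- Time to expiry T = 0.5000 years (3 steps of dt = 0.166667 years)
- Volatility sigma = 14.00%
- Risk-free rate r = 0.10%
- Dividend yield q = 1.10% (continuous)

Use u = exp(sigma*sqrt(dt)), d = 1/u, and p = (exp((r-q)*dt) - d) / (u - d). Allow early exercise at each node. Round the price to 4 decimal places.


dt = T/N = 0.166667
u = exp(sigma*sqrt(dt)) = 1.058820; d = 1/u = 0.944448
p = (exp((r-q)*dt) - d) / (u - d) = 0.471155
Discount per step: exp(-r*dt) = 0.999833
Stock lattice S(k, i) with i counting down-moves:
  k=0: S(0,0) = 0.9500
  k=1: S(1,0) = 1.0059; S(1,1) = 0.8972
  k=2: S(2,0) = 1.0650; S(2,1) = 0.9500; S(2,2) = 0.8474
  k=3: S(3,0) = 1.1277; S(3,1) = 1.0059; S(3,2) = 0.8972; S(3,3) = 0.8003
Terminal payoffs V(N, i) = max(K - S_T, 0):
  V(3,0) = 0.000000; V(3,1) = 0.000000; V(3,2) = 0.002775; V(3,3) = 0.099691
Backward induction: V(k, i) = exp(-r*dt) * [p * V(k+1, i) + (1-p) * V(k+1, i+1)]; then take max(V_cont, immediate exercise) for American.
  V(2,0) = exp(-r*dt) * [p*0.000000 + (1-p)*0.000000] = 0.000000; exercise = 0.000000; V(2,0) = max -> 0.000000
  V(2,1) = exp(-r*dt) * [p*0.000000 + (1-p)*0.002775] = 0.001467; exercise = 0.000000; V(2,1) = max -> 0.001467
  V(2,2) = exp(-r*dt) * [p*0.002775 + (1-p)*0.099691] = 0.054019; exercise = 0.052617; V(2,2) = max -> 0.054019
  V(1,0) = exp(-r*dt) * [p*0.000000 + (1-p)*0.001467] = 0.000776; exercise = 0.000000; V(1,0) = max -> 0.000776
  V(1,1) = exp(-r*dt) * [p*0.001467 + (1-p)*0.054019] = 0.029254; exercise = 0.002775; V(1,1) = max -> 0.029254
  V(0,0) = exp(-r*dt) * [p*0.000776 + (1-p)*0.029254] = 0.015834; exercise = 0.000000; V(0,0) = max -> 0.015834

Answer: Price = V(0,0) = 0.0158


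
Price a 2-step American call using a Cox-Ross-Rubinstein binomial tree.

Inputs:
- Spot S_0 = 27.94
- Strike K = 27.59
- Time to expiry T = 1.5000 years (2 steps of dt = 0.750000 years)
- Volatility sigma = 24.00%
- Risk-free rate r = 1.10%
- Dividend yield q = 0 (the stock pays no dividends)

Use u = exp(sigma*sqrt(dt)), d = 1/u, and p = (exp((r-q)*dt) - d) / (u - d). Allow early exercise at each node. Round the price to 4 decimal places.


dt = T/N = 0.750000
u = exp(sigma*sqrt(dt)) = 1.231024; d = 1/u = 0.812332
p = (exp((r-q)*dt) - d) / (u - d) = 0.468010
Discount per step: exp(-r*dt) = 0.991784
Stock lattice S(k, i) with i counting down-moves:
  k=0: S(0,0) = 27.9400
  k=1: S(1,0) = 34.3948; S(1,1) = 22.6966
  k=2: S(2,0) = 42.3408; S(2,1) = 27.9400; S(2,2) = 18.4371
Terminal payoffs V(N, i) = max(S_T - K, 0):
  V(2,0) = 14.750816; V(2,1) = 0.350000; V(2,2) = 0.000000
Backward induction: V(k, i) = exp(-r*dt) * [p * V(k+1, i) + (1-p) * V(k+1, i+1)]; then take max(V_cont, immediate exercise) for American.
  V(1,0) = exp(-r*dt) * [p*14.750816 + (1-p)*0.350000] = 7.031483; exercise = 6.804802; V(1,0) = max -> 7.031483
  V(1,1) = exp(-r*dt) * [p*0.350000 + (1-p)*0.000000] = 0.162458; exercise = 0.000000; V(1,1) = max -> 0.162458
  V(0,0) = exp(-r*dt) * [p*7.031483 + (1-p)*0.162458] = 3.349486; exercise = 0.350000; V(0,0) = max -> 3.349486

Answer: Price = V(0,0) = 3.3495


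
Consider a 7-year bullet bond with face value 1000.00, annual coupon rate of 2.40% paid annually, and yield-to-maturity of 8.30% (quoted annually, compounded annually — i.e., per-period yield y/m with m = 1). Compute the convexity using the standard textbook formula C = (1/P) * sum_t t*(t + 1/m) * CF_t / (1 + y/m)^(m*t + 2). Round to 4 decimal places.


Coupon per period c = face * coupon_rate / m = 24.000000
Periods per year m = 1; per-period yield y/m = 0.083000
Number of cashflows N = 7
Cashflows (t years, CF_t, discount factor 1/(1+y/m)^(m*t), PV):
  t = 1.0000: CF_t = 24.000000, DF = 0.923361, PV = 22.160665
  t = 2.0000: CF_t = 24.000000, DF = 0.852596, PV = 20.462294
  t = 3.0000: CF_t = 24.000000, DF = 0.787254, PV = 18.894085
  t = 4.0000: CF_t = 24.000000, DF = 0.726919, PV = 17.446062
  t = 5.0000: CF_t = 24.000000, DF = 0.671209, PV = 16.109014
  t = 6.0000: CF_t = 24.000000, DF = 0.619768, PV = 14.874436
  t = 7.0000: CF_t = 1024.000000, DF = 0.572270, PV = 586.004243
Price P = sum_t PV_t = 695.950799
Convexity numerator sum_t t*(t + 1/m) * CF_t / (1+y/m)^(m*t + 2):
  t = 1.0000: term = 37.788171
  t = 2.0000: term = 104.676373
  t = 3.0000: term = 193.308168
  t = 4.0000: term = 297.488716
  t = 5.0000: term = 412.034233
  t = 6.0000: term = 532.638898
  t = 7.0000: term = 27978.979754
Convexity = (1/P) * sum = 29556.914313 / 695.950799 = 42.469833

Answer: Convexity = 42.4698


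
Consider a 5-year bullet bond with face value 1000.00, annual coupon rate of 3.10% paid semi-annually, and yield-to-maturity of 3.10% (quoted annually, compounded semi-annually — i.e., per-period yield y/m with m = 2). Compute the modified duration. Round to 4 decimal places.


Answer: Modified duration = 4.5989

Derivation:
Coupon per period c = face * coupon_rate / m = 15.500000
Periods per year m = 2; per-period yield y/m = 0.015500
Number of cashflows N = 10
Cashflows (t years, CF_t, discount factor 1/(1+y/m)^(m*t), PV):
  t = 0.5000: CF_t = 15.500000, DF = 0.984737, PV = 15.263417
  t = 1.0000: CF_t = 15.500000, DF = 0.969706, PV = 15.030445
  t = 1.5000: CF_t = 15.500000, DF = 0.954905, PV = 14.801029
  t = 2.0000: CF_t = 15.500000, DF = 0.940330, PV = 14.575115
  t = 2.5000: CF_t = 15.500000, DF = 0.925977, PV = 14.352649
  t = 3.0000: CF_t = 15.500000, DF = 0.911844, PV = 14.133578
  t = 3.5000: CF_t = 15.500000, DF = 0.897926, PV = 13.917852
  t = 4.0000: CF_t = 15.500000, DF = 0.884220, PV = 13.705418
  t = 4.5000: CF_t = 15.500000, DF = 0.870724, PV = 13.496226
  t = 5.0000: CF_t = 1015.500000, DF = 0.857434, PV = 870.724271
Price P = sum_t PV_t = 1000.000000
First compute Macaulay numerator sum_t t * PV_t:
  t * PV_t at t = 0.5000: 7.631709
  t * PV_t at t = 1.0000: 15.030445
  t * PV_t at t = 1.5000: 22.201544
  t * PV_t at t = 2.0000: 29.150230
  t * PV_t at t = 2.5000: 35.881622
  t * PV_t at t = 3.0000: 42.400735
  t * PV_t at t = 3.5000: 48.712481
  t * PV_t at t = 4.0000: 54.821671
  t * PV_t at t = 4.5000: 60.733018
  t * PV_t at t = 5.0000: 4353.621355
Macaulay duration D = 4670.184809 / 1000.000000 = 4.670185
Modified duration = D / (1 + y/m) = 4.670185 / (1 + 0.015500) = 4.598902


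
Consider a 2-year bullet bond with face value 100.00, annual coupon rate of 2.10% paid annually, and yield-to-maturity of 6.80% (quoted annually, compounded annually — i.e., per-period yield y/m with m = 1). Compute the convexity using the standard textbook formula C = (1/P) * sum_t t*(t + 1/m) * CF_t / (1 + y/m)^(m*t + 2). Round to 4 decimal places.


Answer: Convexity = 5.1849

Derivation:
Coupon per period c = face * coupon_rate / m = 2.100000
Periods per year m = 1; per-period yield y/m = 0.068000
Number of cashflows N = 2
Cashflows (t years, CF_t, discount factor 1/(1+y/m)^(m*t), PV):
  t = 1.0000: CF_t = 2.100000, DF = 0.936330, PV = 1.966292
  t = 2.0000: CF_t = 102.100000, DF = 0.876713, PV = 89.512407
Price P = sum_t PV_t = 91.478699
Convexity numerator sum_t t*(t + 1/m) * CF_t / (1+y/m)^(m*t + 2):
  t = 1.0000: term = 3.447748
  t = 2.0000: term = 470.860199
Convexity = (1/P) * sum = 474.307947 / 91.478699 = 5.184900


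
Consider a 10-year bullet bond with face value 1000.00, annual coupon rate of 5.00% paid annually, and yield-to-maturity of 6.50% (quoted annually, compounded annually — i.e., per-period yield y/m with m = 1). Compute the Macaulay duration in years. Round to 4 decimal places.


Coupon per period c = face * coupon_rate / m = 50.000000
Periods per year m = 1; per-period yield y/m = 0.065000
Number of cashflows N = 10
Cashflows (t years, CF_t, discount factor 1/(1+y/m)^(m*t), PV):
  t = 1.0000: CF_t = 50.000000, DF = 0.938967, PV = 46.948357
  t = 2.0000: CF_t = 50.000000, DF = 0.881659, PV = 44.082964
  t = 3.0000: CF_t = 50.000000, DF = 0.827849, PV = 41.392455
  t = 4.0000: CF_t = 50.000000, DF = 0.777323, PV = 38.866155
  t = 5.0000: CF_t = 50.000000, DF = 0.729881, PV = 36.494042
  t = 6.0000: CF_t = 50.000000, DF = 0.685334, PV = 34.266706
  t = 7.0000: CF_t = 50.000000, DF = 0.643506, PV = 32.175311
  t = 8.0000: CF_t = 50.000000, DF = 0.604231, PV = 30.211559
  t = 9.0000: CF_t = 50.000000, DF = 0.567353, PV = 28.367661
  t = 10.0000: CF_t = 1050.000000, DF = 0.532726, PV = 559.362337
Price P = sum_t PV_t = 892.167547
Macaulay numerator sum_t t * PV_t:
  t * PV_t at t = 1.0000: 46.948357
  t * PV_t at t = 2.0000: 88.165928
  t * PV_t at t = 3.0000: 124.177364
  t * PV_t at t = 4.0000: 155.464618
  t * PV_t at t = 5.0000: 182.470209
  t * PV_t at t = 6.0000: 205.600236
  t * PV_t at t = 7.0000: 225.227175
  t * PV_t at t = 8.0000: 241.692475
  t * PV_t at t = 9.0000: 255.308953
  t * PV_t at t = 10.0000: 5593.623373
Macaulay duration D = (sum_t t * PV_t) / P = 7118.678688 / 892.167547 = 7.979083

Answer: Macaulay duration = 7.9791 years
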